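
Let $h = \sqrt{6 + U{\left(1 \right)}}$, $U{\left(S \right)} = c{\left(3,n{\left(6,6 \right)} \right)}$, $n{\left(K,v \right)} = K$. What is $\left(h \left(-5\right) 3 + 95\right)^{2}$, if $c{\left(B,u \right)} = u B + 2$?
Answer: $14875 - 2850 \sqrt{26} \approx 342.79$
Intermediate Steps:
$c{\left(B,u \right)} = 2 + B u$ ($c{\left(B,u \right)} = B u + 2 = 2 + B u$)
$U{\left(S \right)} = 20$ ($U{\left(S \right)} = 2 + 3 \cdot 6 = 2 + 18 = 20$)
$h = \sqrt{26}$ ($h = \sqrt{6 + 20} = \sqrt{26} \approx 5.099$)
$\left(h \left(-5\right) 3 + 95\right)^{2} = \left(\sqrt{26} \left(-5\right) 3 + 95\right)^{2} = \left(- 5 \sqrt{26} \cdot 3 + 95\right)^{2} = \left(- 15 \sqrt{26} + 95\right)^{2} = \left(95 - 15 \sqrt{26}\right)^{2}$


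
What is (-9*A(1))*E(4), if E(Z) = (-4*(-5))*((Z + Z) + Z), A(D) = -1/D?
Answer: 2160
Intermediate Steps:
E(Z) = 60*Z (E(Z) = 20*(2*Z + Z) = 20*(3*Z) = 60*Z)
(-9*A(1))*E(4) = (-(-9)/1)*(60*4) = -(-9)*240 = -9*(-1)*240 = 9*240 = 2160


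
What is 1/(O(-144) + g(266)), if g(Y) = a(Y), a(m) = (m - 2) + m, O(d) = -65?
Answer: 1/465 ≈ 0.0021505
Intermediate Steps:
a(m) = -2 + 2*m (a(m) = (-2 + m) + m = -2 + 2*m)
g(Y) = -2 + 2*Y
1/(O(-144) + g(266)) = 1/(-65 + (-2 + 2*266)) = 1/(-65 + (-2 + 532)) = 1/(-65 + 530) = 1/465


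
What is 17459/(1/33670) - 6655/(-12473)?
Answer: 7332184829345/12473 ≈ 5.8784e+8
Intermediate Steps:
17459/(1/33670) - 6655/(-12473) = 17459/(1/33670) - 6655*(-1/12473) = 17459*33670 + 6655/12473 = 587844530 + 6655/12473 = 7332184829345/12473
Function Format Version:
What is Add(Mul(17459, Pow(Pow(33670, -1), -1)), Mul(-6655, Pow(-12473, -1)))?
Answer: Rational(7332184829345, 12473) ≈ 5.8784e+8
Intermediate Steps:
Add(Mul(17459, Pow(Pow(33670, -1), -1)), Mul(-6655, Pow(-12473, -1))) = Add(Mul(17459, Pow(Rational(1, 33670), -1)), Mul(-6655, Rational(-1, 12473))) = Add(Mul(17459, 33670), Rational(6655, 12473)) = Add(587844530, Rational(6655, 12473)) = Rational(7332184829345, 12473)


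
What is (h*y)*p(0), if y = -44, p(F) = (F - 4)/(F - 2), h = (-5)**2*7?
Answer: -15400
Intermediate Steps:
h = 175 (h = 25*7 = 175)
p(F) = (-4 + F)/(-2 + F)
(h*y)*p(0) = (175*(-44))*((-4 + 0)/(-2 + 0)) = -7700*(-4)/(-2) = -(-3850)*(-4) = -7700*2 = -15400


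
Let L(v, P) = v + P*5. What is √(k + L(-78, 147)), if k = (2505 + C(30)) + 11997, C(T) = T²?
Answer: √16059 ≈ 126.72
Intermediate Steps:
L(v, P) = v + 5*P
k = 15402 (k = (2505 + 30²) + 11997 = (2505 + 900) + 11997 = 3405 + 11997 = 15402)
√(k + L(-78, 147)) = √(15402 + (-78 + 5*147)) = √(15402 + (-78 + 735)) = √(15402 + 657) = √16059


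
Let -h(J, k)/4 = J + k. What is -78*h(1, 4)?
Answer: 1560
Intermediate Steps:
h(J, k) = -4*J - 4*k (h(J, k) = -4*(J + k) = -4*J - 4*k)
-78*h(1, 4) = -78*(-4*1 - 4*4) = -78*(-4 - 16) = -78*(-20) = 1560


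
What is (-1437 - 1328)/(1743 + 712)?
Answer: -553/491 ≈ -1.1263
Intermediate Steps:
(-1437 - 1328)/(1743 + 712) = -2765/2455 = -2765*1/2455 = -553/491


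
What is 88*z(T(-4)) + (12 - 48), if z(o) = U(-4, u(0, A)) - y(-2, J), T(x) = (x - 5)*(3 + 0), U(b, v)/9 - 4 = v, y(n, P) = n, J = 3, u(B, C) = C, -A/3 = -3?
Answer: 10436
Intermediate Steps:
A = 9 (A = -3*(-3) = 9)
U(b, v) = 36 + 9*v
T(x) = -15 + 3*x (T(x) = (-5 + x)*3 = -15 + 3*x)
z(o) = 119 (z(o) = (36 + 9*9) - 1*(-2) = (36 + 81) + 2 = 117 + 2 = 119)
88*z(T(-4)) + (12 - 48) = 88*119 + (12 - 48) = 10472 - 36 = 10436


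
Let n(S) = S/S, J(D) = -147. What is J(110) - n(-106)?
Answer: -148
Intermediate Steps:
n(S) = 1
J(110) - n(-106) = -147 - 1*1 = -147 - 1 = -148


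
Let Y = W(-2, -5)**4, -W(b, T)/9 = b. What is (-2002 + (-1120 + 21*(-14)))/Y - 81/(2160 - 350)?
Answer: -458938/5937705 ≈ -0.077292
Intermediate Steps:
W(b, T) = -9*b
Y = 104976 (Y = (-9*(-2))**4 = 18**4 = 104976)
(-2002 + (-1120 + 21*(-14)))/Y - 81/(2160 - 350) = (-2002 + (-1120 + 21*(-14)))/104976 - 81/(2160 - 350) = (-2002 + (-1120 - 294))*(1/104976) - 81/1810 = (-2002 - 1414)*(1/104976) - 81*1/1810 = -3416*1/104976 - 81/1810 = -427/13122 - 81/1810 = -458938/5937705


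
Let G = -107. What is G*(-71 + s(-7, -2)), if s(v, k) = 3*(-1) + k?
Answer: 8132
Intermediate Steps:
s(v, k) = -3 + k
G*(-71 + s(-7, -2)) = -107*(-71 + (-3 - 2)) = -107*(-71 - 5) = -107*(-76) = 8132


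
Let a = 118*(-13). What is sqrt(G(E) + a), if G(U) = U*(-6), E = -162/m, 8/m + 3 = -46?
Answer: 5*I*sqrt(1198)/2 ≈ 86.53*I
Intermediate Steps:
m = -8/49 (m = 8/(-3 - 46) = 8/(-49) = 8*(-1/49) = -8/49 ≈ -0.16327)
E = 3969/4 (E = -162/(-8/49) = -162*(-49/8) = 3969/4 ≈ 992.25)
G(U) = -6*U
a = -1534
sqrt(G(E) + a) = sqrt(-6*3969/4 - 1534) = sqrt(-11907/2 - 1534) = sqrt(-14975/2) = 5*I*sqrt(1198)/2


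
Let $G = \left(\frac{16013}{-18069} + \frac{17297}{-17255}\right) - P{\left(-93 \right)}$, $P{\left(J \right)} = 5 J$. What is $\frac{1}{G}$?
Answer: $\frac{44540085}{20627018981} \approx 0.0021593$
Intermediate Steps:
$G = \frac{20627018981}{44540085}$ ($G = \left(\frac{16013}{-18069} + \frac{17297}{-17255}\right) - 5 \left(-93\right) = \left(16013 \left(- \frac{1}{18069}\right) + 17297 \left(- \frac{1}{17255}\right)\right) - -465 = \left(- \frac{16013}{18069} - \frac{2471}{2465}\right) + 465 = - \frac{84120544}{44540085} + 465 = \frac{20627018981}{44540085} \approx 463.11$)
$\frac{1}{G} = \frac{1}{\frac{20627018981}{44540085}} = \frac{44540085}{20627018981}$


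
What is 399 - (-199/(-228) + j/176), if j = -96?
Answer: 999871/2508 ≈ 398.67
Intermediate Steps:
399 - (-199/(-228) + j/176) = 399 - (-199/(-228) - 96/176) = 399 - (-199*(-1/228) - 96*1/176) = 399 - (199/228 - 6/11) = 399 - 1*821/2508 = 399 - 821/2508 = 999871/2508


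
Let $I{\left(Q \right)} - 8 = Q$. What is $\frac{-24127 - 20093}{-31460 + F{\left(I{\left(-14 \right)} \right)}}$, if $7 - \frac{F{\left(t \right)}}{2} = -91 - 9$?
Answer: $\frac{22110}{15623} \approx 1.4152$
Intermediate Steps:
$I{\left(Q \right)} = 8 + Q$
$F{\left(t \right)} = 214$ ($F{\left(t \right)} = 14 - 2 \left(-91 - 9\right) = 14 - -200 = 14 + 200 = 214$)
$\frac{-24127 - 20093}{-31460 + F{\left(I{\left(-14 \right)} \right)}} = \frac{-24127 - 20093}{-31460 + 214} = - \frac{44220}{-31246} = \left(-44220\right) \left(- \frac{1}{31246}\right) = \frac{22110}{15623}$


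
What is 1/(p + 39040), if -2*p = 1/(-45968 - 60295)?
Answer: 212526/8297015041 ≈ 2.5615e-5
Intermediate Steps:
p = 1/212526 (p = -1/(2*(-45968 - 60295)) = -½/(-106263) = -½*(-1/106263) = 1/212526 ≈ 4.7053e-6)
1/(p + 39040) = 1/(1/212526 + 39040) = 1/(8297015041/212526) = 212526/8297015041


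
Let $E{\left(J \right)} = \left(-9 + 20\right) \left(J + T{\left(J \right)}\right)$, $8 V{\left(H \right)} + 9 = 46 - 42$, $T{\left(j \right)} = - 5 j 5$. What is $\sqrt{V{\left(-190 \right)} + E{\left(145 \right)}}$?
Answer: $\frac{i \sqrt{612490}}{4} \approx 195.65 i$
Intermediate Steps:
$T{\left(j \right)} = - 25 j$
$V{\left(H \right)} = - \frac{5}{8}$ ($V{\left(H \right)} = - \frac{9}{8} + \frac{46 - 42}{8} = - \frac{9}{8} + \frac{1}{8} \cdot 4 = - \frac{9}{8} + \frac{1}{2} = - \frac{5}{8}$)
$E{\left(J \right)} = - 264 J$ ($E{\left(J \right)} = \left(-9 + 20\right) \left(J - 25 J\right) = 11 \left(- 24 J\right) = - 264 J$)
$\sqrt{V{\left(-190 \right)} + E{\left(145 \right)}} = \sqrt{- \frac{5}{8} - 38280} = \sqrt{- \frac{306245}{8}} = \frac{i \sqrt{612490}}{4}$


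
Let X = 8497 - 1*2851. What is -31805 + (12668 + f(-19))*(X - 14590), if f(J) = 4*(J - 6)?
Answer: -112439997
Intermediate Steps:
f(J) = -24 + 4*J (f(J) = 4*(-6 + J) = -24 + 4*J)
X = 5646 (X = 8497 - 2851 = 5646)
-31805 + (12668 + f(-19))*(X - 14590) = -31805 + (12668 + (-24 + 4*(-19)))*(5646 - 14590) = -31805 + (12668 + (-24 - 76))*(-8944) = -31805 + (12668 - 100)*(-8944) = -31805 + 12568*(-8944) = -31805 - 112408192 = -112439997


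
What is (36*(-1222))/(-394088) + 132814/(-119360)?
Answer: -2943094907/2939896480 ≈ -1.0011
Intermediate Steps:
(36*(-1222))/(-394088) + 132814/(-119360) = -43992*(-1/394088) + 132814*(-1/119360) = 5499/49261 - 66407/59680 = -2943094907/2939896480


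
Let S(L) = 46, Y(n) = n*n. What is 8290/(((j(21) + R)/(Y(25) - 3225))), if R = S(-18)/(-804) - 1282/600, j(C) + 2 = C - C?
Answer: 144411800000/28099 ≈ 5.1394e+6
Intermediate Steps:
Y(n) = n²
j(C) = -2 (j(C) = -2 + (C - C) = -2 + 0 = -2)
R = -14699/6700 (R = 46/(-804) - 1282/600 = 46*(-1/804) - 1282*1/600 = -23/402 - 641/300 = -14699/6700 ≈ -2.1939)
8290/(((j(21) + R)/(Y(25) - 3225))) = 8290/(((-2 - 14699/6700)/(25² - 3225))) = 8290/((-28099/(6700*(625 - 3225)))) = 8290/((-28099/6700/(-2600))) = 8290/((-28099/6700*(-1/2600))) = 8290/(28099/17420000) = 8290*(17420000/28099) = 144411800000/28099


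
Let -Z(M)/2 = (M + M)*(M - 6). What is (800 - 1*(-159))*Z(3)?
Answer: 34524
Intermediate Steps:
Z(M) = -4*M*(-6 + M) (Z(M) = -2*(M + M)*(M - 6) = -2*2*M*(-6 + M) = -4*M*(-6 + M))
(800 - 1*(-159))*Z(3) = (800 - 1*(-159))*(4*3*(6 - 1*3)) = (800 + 159)*(4*3*(6 - 3)) = 959*(4*3*3) = 959*36 = 34524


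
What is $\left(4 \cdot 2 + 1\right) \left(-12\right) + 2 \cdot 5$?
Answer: $-98$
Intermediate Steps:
$\left(4 \cdot 2 + 1\right) \left(-12\right) + 2 \cdot 5 = \left(8 + 1\right) \left(-12\right) + 10 = 9 \left(-12\right) + 10 = -108 + 10 = -98$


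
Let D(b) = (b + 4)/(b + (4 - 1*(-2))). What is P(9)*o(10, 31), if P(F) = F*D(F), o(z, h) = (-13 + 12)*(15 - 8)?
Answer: -273/5 ≈ -54.600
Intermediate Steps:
D(b) = (4 + b)/(6 + b) (D(b) = (4 + b)/(b + (4 + 2)) = (4 + b)/(b + 6) = (4 + b)/(6 + b))
o(z, h) = -7 (o(z, h) = -1*7 = -7)
P(F) = F*(4 + F)/(6 + F) (P(F) = F*((4 + F)/(6 + F)) = F*(4 + F)/(6 + F))
P(9)*o(10, 31) = (9*(4 + 9)/(6 + 9))*(-7) = (9*13/15)*(-7) = (9*(1/15)*13)*(-7) = (39/5)*(-7) = -273/5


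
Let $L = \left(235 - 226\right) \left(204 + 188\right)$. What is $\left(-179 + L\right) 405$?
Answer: $1356345$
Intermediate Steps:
$L = 3528$ ($L = 9 \cdot 392 = 3528$)
$\left(-179 + L\right) 405 = \left(-179 + 3528\right) 405 = 3349 \cdot 405 = 1356345$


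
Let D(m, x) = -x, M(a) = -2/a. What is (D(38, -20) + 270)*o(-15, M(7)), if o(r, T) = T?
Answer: -580/7 ≈ -82.857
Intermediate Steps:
(D(38, -20) + 270)*o(-15, M(7)) = (-1*(-20) + 270)*(-2/7) = (20 + 270)*(-2*1/7) = 290*(-2/7) = -580/7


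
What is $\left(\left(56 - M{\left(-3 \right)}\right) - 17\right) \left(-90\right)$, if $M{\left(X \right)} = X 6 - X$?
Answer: $-4860$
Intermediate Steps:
$M{\left(X \right)} = 5 X$ ($M{\left(X \right)} = 6 X - X = 5 X$)
$\left(\left(56 - M{\left(-3 \right)}\right) - 17\right) \left(-90\right) = \left(\left(56 - 5 \left(-3\right)\right) - 17\right) \left(-90\right) = \left(\left(56 - -15\right) - 17\right) \left(-90\right) = \left(\left(56 + 15\right) - 17\right) \left(-90\right) = \left(71 - 17\right) \left(-90\right) = 54 \left(-90\right) = -4860$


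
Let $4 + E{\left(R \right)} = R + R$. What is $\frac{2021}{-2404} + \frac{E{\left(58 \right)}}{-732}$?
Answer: $- \frac{437155}{439932} \approx -0.99369$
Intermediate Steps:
$E{\left(R \right)} = -4 + 2 R$ ($E{\left(R \right)} = -4 + \left(R + R\right) = -4 + 2 R$)
$\frac{2021}{-2404} + \frac{E{\left(58 \right)}}{-732} = \frac{2021}{-2404} + \frac{-4 + 2 \cdot 58}{-732} = 2021 \left(- \frac{1}{2404}\right) + \left(-4 + 116\right) \left(- \frac{1}{732}\right) = - \frac{2021}{2404} + 112 \left(- \frac{1}{732}\right) = - \frac{2021}{2404} - \frac{28}{183} = - \frac{437155}{439932}$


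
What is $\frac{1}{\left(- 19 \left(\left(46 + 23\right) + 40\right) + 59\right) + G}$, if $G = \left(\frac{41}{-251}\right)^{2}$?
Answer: $- \frac{63001}{126756331} \approx -0.00049702$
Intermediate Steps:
$G = \frac{1681}{63001}$ ($G = \left(41 \left(- \frac{1}{251}\right)\right)^{2} = \left(- \frac{41}{251}\right)^{2} = \frac{1681}{63001} \approx 0.026682$)
$\frac{1}{\left(- 19 \left(\left(46 + 23\right) + 40\right) + 59\right) + G} = \frac{1}{\left(- 19 \left(\left(46 + 23\right) + 40\right) + 59\right) + \frac{1681}{63001}} = \frac{1}{\left(- 19 \left(69 + 40\right) + 59\right) + \frac{1681}{63001}} = \frac{1}{\left(\left(-19\right) 109 + 59\right) + \frac{1681}{63001}} = \frac{1}{\left(-2071 + 59\right) + \frac{1681}{63001}} = \frac{1}{-2012 + \frac{1681}{63001}} = \frac{1}{- \frac{126756331}{63001}} = - \frac{63001}{126756331}$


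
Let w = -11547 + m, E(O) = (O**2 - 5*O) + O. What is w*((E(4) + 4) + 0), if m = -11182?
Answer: -90916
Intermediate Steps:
E(O) = O**2 - 4*O
w = -22729 (w = -11547 - 11182 = -22729)
w*((E(4) + 4) + 0) = -22729*((4*(-4 + 4) + 4) + 0) = -22729*((4*0 + 4) + 0) = -22729*((0 + 4) + 0) = -22729*(4 + 0) = -22729*4 = -90916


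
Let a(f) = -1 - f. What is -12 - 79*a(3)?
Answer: 304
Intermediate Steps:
-12 - 79*a(3) = -12 - 79*(-1 - 1*3) = -12 - 79*(-1 - 3) = -12 - 79*(-4) = -12 + 316 = 304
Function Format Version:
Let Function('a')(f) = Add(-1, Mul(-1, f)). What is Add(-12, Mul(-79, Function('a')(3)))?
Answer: 304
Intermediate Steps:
Add(-12, Mul(-79, Function('a')(3))) = Add(-12, Mul(-79, Add(-1, Mul(-1, 3)))) = Add(-12, Mul(-79, Add(-1, -3))) = Add(-12, Mul(-79, -4)) = Add(-12, 316) = 304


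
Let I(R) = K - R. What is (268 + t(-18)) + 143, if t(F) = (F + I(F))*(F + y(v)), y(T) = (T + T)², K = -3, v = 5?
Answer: 165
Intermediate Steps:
y(T) = 4*T² (y(T) = (2*T)² = 4*T²)
I(R) = -3 - R
t(F) = -300 - 3*F (t(F) = (F + (-3 - F))*(F + 4*5²) = -3*(F + 4*25) = -3*(F + 100) = -3*(100 + F) = -300 - 3*F)
(268 + t(-18)) + 143 = (268 + (-300 - 3*(-18))) + 143 = (268 + (-300 + 54)) + 143 = (268 - 246) + 143 = 22 + 143 = 165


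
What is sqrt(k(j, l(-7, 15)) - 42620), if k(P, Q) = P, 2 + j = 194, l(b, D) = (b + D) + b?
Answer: 2*I*sqrt(10607) ≈ 205.98*I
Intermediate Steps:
l(b, D) = D + 2*b (l(b, D) = (D + b) + b = D + 2*b)
j = 192 (j = -2 + 194 = 192)
sqrt(k(j, l(-7, 15)) - 42620) = sqrt(192 - 42620) = sqrt(-42428) = 2*I*sqrt(10607)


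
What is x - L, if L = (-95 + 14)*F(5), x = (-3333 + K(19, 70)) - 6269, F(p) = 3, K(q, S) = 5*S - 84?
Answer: -9093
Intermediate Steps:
K(q, S) = -84 + 5*S
x = -9336 (x = (-3333 + (-84 + 5*70)) - 6269 = (-3333 + (-84 + 350)) - 6269 = (-3333 + 266) - 6269 = -3067 - 6269 = -9336)
L = -243 (L = (-95 + 14)*3 = -81*3 = -243)
x - L = -9336 - 1*(-243) = -9336 + 243 = -9093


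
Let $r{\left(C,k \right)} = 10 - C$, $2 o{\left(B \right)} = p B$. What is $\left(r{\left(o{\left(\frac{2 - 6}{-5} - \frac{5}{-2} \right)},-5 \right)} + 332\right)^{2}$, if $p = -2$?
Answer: $\frac{11923209}{100} \approx 1.1923 \cdot 10^{5}$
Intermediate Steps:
$o{\left(B \right)} = - B$ ($o{\left(B \right)} = \frac{\left(-2\right) B}{2} = - B$)
$\left(r{\left(o{\left(\frac{2 - 6}{-5} - \frac{5}{-2} \right)},-5 \right)} + 332\right)^{2} = \left(\left(10 - - (\frac{2 - 6}{-5} - \frac{5}{-2})\right) + 332\right)^{2} = \left(\left(10 - - (\left(2 - 6\right) \left(- \frac{1}{5}\right) - - \frac{5}{2})\right) + 332\right)^{2} = \left(\left(10 - - (\left(-4\right) \left(- \frac{1}{5}\right) + \frac{5}{2})\right) + 332\right)^{2} = \left(\left(10 - - (\frac{4}{5} + \frac{5}{2})\right) + 332\right)^{2} = \left(\left(10 - \left(-1\right) \frac{33}{10}\right) + 332\right)^{2} = \left(\left(10 - - \frac{33}{10}\right) + 332\right)^{2} = \left(\left(10 + \frac{33}{10}\right) + 332\right)^{2} = \left(\frac{133}{10} + 332\right)^{2} = \left(\frac{3453}{10}\right)^{2} = \frac{11923209}{100}$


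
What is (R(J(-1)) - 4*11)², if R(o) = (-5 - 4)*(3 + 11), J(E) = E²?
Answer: 28900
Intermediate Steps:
R(o) = -126 (R(o) = -9*14 = -126)
(R(J(-1)) - 4*11)² = (-126 - 4*11)² = (-126 - 44)² = (-170)² = 28900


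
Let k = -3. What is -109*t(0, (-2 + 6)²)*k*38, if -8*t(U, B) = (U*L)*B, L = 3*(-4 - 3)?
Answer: 0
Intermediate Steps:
L = -21 (L = 3*(-7) = -21)
t(U, B) = 21*B*U/8 (t(U, B) = -U*(-21)*B/8 = -(-21*U)*B/8 = -(-21)*B*U/8 = 21*B*U/8)
-109*t(0, (-2 + 6)²)*k*38 = -109*(21/8)*(-2 + 6)²*0*(-3)*38 = -109*(21/8)*4²*0*(-3)*38 = -109*(21/8)*16*0*(-3)*38 = -0*(-3)*38 = -109*0*38 = 0*38 = 0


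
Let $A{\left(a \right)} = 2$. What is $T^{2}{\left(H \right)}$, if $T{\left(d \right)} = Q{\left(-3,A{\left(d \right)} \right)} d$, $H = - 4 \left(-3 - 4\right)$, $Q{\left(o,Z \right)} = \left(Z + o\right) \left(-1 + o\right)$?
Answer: $12544$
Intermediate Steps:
$Q{\left(o,Z \right)} = \left(-1 + o\right) \left(Z + o\right)$
$H = 28$ ($H = \left(-4\right) \left(-7\right) = 28$)
$T{\left(d \right)} = 4 d$ ($T{\left(d \right)} = \left(\left(-3\right)^{2} - 2 - -3 + 2 \left(-3\right)\right) d = \left(9 - 2 + 3 - 6\right) d = 4 d$)
$T^{2}{\left(H \right)} = \left(4 \cdot 28\right)^{2} = 112^{2} = 12544$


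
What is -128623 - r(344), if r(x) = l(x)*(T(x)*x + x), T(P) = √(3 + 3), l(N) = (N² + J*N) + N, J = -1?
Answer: -40836207 - 40707584*√6 ≈ -1.4055e+8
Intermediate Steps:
l(N) = N² (l(N) = (N² - N) + N = N²)
T(P) = √6
r(x) = x²*(x + x*√6) (r(x) = x²*(√6*x + x) = x²*(x*√6 + x) = x²*(x + x*√6))
-128623 - r(344) = -128623 - 344³*(1 + √6) = -128623 - 40707584*(1 + √6) = -128623 - (40707584 + 40707584*√6) = -128623 + (-40707584 - 40707584*√6) = -40836207 - 40707584*√6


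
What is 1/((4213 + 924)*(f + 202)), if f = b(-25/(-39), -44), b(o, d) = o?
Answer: 39/40597711 ≈ 9.6064e-7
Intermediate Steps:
f = 25/39 (f = -25/(-39) = -25*(-1/39) = 25/39 ≈ 0.64103)
1/((4213 + 924)*(f + 202)) = 1/((4213 + 924)*(25/39 + 202)) = 1/(5137*(7903/39)) = 1/(40597711/39) = 39/40597711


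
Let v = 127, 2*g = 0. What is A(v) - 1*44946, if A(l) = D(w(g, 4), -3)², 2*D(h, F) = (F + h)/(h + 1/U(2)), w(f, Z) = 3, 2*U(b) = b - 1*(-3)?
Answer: -44946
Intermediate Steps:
g = 0 (g = (½)*0 = 0)
U(b) = 3/2 + b/2 (U(b) = (b - 1*(-3))/2 = (b + 3)/2 = (3 + b)/2 = 3/2 + b/2)
D(h, F) = (F + h)/(2*(⅖ + h)) (D(h, F) = ((F + h)/(h + 1/(3/2 + (½)*2)))/2 = ((F + h)/(h + 1/(3/2 + 1)))/2 = ((F + h)/(h + 1/(5/2)))/2 = ((F + h)/(h + ⅖))/2 = ((F + h)/(⅖ + h))/2 = (F + h)/(2*(⅖ + h)))
A(l) = 0 (A(l) = (5*(-3 + 3)/(2*(2 + 5*3)))² = ((5/2)*0/(2 + 15))² = ((5/2)*0/17)² = ((5/2)*(1/17)*0)² = 0² = 0)
A(v) - 1*44946 = 0 - 1*44946 = 0 - 44946 = -44946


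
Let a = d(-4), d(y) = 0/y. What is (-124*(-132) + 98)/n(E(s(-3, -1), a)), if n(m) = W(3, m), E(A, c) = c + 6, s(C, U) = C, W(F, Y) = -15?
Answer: -16466/15 ≈ -1097.7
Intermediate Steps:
d(y) = 0
a = 0
E(A, c) = 6 + c
n(m) = -15
(-124*(-132) + 98)/n(E(s(-3, -1), a)) = (-124*(-132) + 98)/(-15) = (16368 + 98)*(-1/15) = 16466*(-1/15) = -16466/15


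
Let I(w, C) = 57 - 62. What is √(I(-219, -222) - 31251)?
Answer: 2*I*√7814 ≈ 176.79*I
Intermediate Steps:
I(w, C) = -5
√(I(-219, -222) - 31251) = √(-5 - 31251) = √(-31256) = 2*I*√7814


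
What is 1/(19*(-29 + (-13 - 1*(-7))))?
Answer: -1/665 ≈ -0.0015038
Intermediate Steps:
1/(19*(-29 + (-13 - 1*(-7)))) = 1/(19*(-29 + (-13 + 7))) = 1/(19*(-29 - 6)) = 1/(19*(-35)) = 1/(-665) = -1/665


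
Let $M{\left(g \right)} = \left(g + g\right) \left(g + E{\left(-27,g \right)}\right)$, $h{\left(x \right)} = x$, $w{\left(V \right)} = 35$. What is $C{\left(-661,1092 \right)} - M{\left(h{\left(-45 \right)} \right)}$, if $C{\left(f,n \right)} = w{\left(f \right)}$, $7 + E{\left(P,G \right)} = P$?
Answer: $-7075$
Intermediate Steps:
$E{\left(P,G \right)} = -7 + P$
$C{\left(f,n \right)} = 35$
$M{\left(g \right)} = 2 g \left(-34 + g\right)$ ($M{\left(g \right)} = \left(g + g\right) \left(g - 34\right) = 2 g \left(g - 34\right) = 2 g \left(-34 + g\right)$)
$C{\left(-661,1092 \right)} - M{\left(h{\left(-45 \right)} \right)} = 35 - 2 \left(-45\right) \left(-34 - 45\right) = 35 - 2 \left(-45\right) \left(-79\right) = 35 - 7110 = -7075$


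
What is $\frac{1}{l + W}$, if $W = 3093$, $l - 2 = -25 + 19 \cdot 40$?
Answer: $\frac{1}{3830} \approx 0.0002611$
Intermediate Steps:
$l = 737$ ($l = 2 + \left(-25 + 19 \cdot 40\right) = 2 + \left(-25 + 760\right) = 2 + 735 = 737$)
$\frac{1}{l + W} = \frac{1}{737 + 3093} = \frac{1}{3830}$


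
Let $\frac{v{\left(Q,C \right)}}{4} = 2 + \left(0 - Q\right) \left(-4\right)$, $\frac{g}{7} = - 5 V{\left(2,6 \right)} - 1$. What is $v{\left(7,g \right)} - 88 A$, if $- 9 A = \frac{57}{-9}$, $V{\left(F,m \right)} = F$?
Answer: $\frac{1568}{27} \approx 58.074$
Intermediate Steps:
$g = -77$ ($g = 7 \left(\left(-5\right) 2 - 1\right) = 7 \left(-10 - 1\right) = 7 \left(-11\right) = -77$)
$A = \frac{19}{27}$ ($A = - \frac{57 \frac{1}{-9}}{9} = - \frac{57 \left(- \frac{1}{9}\right)}{9} = \left(- \frac{1}{9}\right) \left(- \frac{19}{3}\right) = \frac{19}{27} \approx 0.7037$)
$v{\left(Q,C \right)} = 8 + 16 Q$ ($v{\left(Q,C \right)} = 4 \left(2 + \left(0 - Q\right) \left(-4\right)\right) = 4 \left(2 + - Q \left(-4\right)\right) = 4 \left(2 + 4 Q\right) = 8 + 16 Q$)
$v{\left(7,g \right)} - 88 A = \left(8 + 16 \cdot 7\right) - \frac{1672}{27} = \left(8 + 112\right) - \frac{1672}{27} = 120 - \frac{1672}{27} = \frac{1568}{27}$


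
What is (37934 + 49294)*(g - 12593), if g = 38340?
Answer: 2245859316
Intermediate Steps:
(37934 + 49294)*(g - 12593) = (37934 + 49294)*(38340 - 12593) = 87228*25747 = 2245859316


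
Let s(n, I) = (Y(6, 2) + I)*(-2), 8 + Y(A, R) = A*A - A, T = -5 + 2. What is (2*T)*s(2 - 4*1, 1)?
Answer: 276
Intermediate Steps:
T = -3
Y(A, R) = -8 + A² - A (Y(A, R) = -8 + (A*A - A) = -8 + (A² - A) = -8 + A² - A)
s(n, I) = -44 - 2*I (s(n, I) = ((-8 + 6² - 1*6) + I)*(-2) = ((-8 + 36 - 6) + I)*(-2) = (22 + I)*(-2) = -44 - 2*I)
(2*T)*s(2 - 4*1, 1) = (2*(-3))*(-44 - 2*1) = -6*(-44 - 2) = -6*(-46) = 276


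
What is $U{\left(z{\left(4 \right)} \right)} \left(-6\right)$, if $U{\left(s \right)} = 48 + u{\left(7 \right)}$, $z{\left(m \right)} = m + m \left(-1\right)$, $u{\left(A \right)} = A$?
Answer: $-330$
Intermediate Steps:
$z{\left(m \right)} = 0$ ($z{\left(m \right)} = m - m = 0$)
$U{\left(s \right)} = 55$ ($U{\left(s \right)} = 48 + 7 = 55$)
$U{\left(z{\left(4 \right)} \right)} \left(-6\right) = 55 \left(-6\right) = -330$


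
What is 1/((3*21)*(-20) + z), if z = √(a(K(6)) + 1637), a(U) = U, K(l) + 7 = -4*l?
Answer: -630/792997 - √1606/1585994 ≈ -0.00081972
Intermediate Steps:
K(l) = -7 - 4*l
z = √1606 (z = √((-7 - 4*6) + 1637) = √((-7 - 24) + 1637) = √(-31 + 1637) = √1606 ≈ 40.075)
1/((3*21)*(-20) + z) = 1/((3*21)*(-20) + √1606) = 1/(63*(-20) + √1606) = 1/(-1260 + √1606)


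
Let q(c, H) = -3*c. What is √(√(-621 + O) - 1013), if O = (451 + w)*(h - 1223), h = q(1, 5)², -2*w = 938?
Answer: √(-1013 + 3*√2359) ≈ 29.45*I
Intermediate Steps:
w = -469 (w = -½*938 = -469)
h = 9 (h = (-3*1)² = (-3)² = 9)
O = 21852 (O = (451 - 469)*(9 - 1223) = -18*(-1214) = 21852)
√(√(-621 + O) - 1013) = √(√(-621 + 21852) - 1013) = √(√21231 - 1013) = √(3*√2359 - 1013) = √(-1013 + 3*√2359)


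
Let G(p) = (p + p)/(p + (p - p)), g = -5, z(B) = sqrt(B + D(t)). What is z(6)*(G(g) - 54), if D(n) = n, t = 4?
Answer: -52*sqrt(10) ≈ -164.44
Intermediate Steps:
z(B) = sqrt(4 + B) (z(B) = sqrt(B + 4) = sqrt(4 + B))
G(p) = 2 (G(p) = (2*p)/(p + 0) = (2*p)/p = 2)
z(6)*(G(g) - 54) = sqrt(4 + 6)*(2 - 54) = sqrt(10)*(-52) = -52*sqrt(10)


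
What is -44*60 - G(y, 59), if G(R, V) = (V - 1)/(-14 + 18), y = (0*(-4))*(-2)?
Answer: -5309/2 ≈ -2654.5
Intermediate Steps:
y = 0 (y = 0*(-2) = 0)
G(R, V) = -1/4 + V/4 (G(R, V) = (-1 + V)/4 = (-1 + V)*(1/4) = -1/4 + V/4)
-44*60 - G(y, 59) = -44*60 - (-1/4 + (1/4)*59) = -2640 - (-1/4 + 59/4) = -2640 - 1*29/2 = -2640 - 29/2 = -5309/2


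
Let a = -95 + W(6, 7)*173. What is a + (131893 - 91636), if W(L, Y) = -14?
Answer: 37740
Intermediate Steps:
a = -2517 (a = -95 - 14*173 = -95 - 2422 = -2517)
a + (131893 - 91636) = -2517 + (131893 - 91636) = -2517 + 40257 = 37740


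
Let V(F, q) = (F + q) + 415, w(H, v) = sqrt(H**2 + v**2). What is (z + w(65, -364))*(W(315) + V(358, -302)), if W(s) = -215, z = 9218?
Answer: 2359808 + 3328*sqrt(809) ≈ 2.4545e+6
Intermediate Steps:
V(F, q) = 415 + F + q
(z + w(65, -364))*(W(315) + V(358, -302)) = (9218 + sqrt(65**2 + (-364)**2))*(-215 + (415 + 358 - 302)) = (9218 + sqrt(4225 + 132496))*(-215 + 471) = (9218 + sqrt(136721))*256 = (9218 + 13*sqrt(809))*256 = 2359808 + 3328*sqrt(809)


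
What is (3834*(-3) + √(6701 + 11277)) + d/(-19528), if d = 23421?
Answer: -224634477/19528 + √17978 ≈ -11369.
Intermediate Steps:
(3834*(-3) + √(6701 + 11277)) + d/(-19528) = (3834*(-3) + √(6701 + 11277)) + 23421/(-19528) = (-11502 + √17978) + 23421*(-1/19528) = (-11502 + √17978) - 23421/19528 = -224634477/19528 + √17978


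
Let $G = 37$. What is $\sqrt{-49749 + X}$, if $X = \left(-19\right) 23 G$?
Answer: $i \sqrt{65918} \approx 256.75 i$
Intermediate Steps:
$X = -16169$ ($X = \left(-19\right) 23 \cdot 37 = \left(-437\right) 37 = -16169$)
$\sqrt{-49749 + X} = \sqrt{-49749 - 16169} = \sqrt{-65918} = i \sqrt{65918}$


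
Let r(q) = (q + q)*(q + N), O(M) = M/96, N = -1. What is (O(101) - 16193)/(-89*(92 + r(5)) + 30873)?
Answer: -1554427/1836000 ≈ -0.84664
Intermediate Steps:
O(M) = M/96 (O(M) = M*(1/96) = M/96)
r(q) = 2*q*(-1 + q) (r(q) = (q + q)*(q - 1) = (2*q)*(-1 + q) = 2*q*(-1 + q))
(O(101) - 16193)/(-89*(92 + r(5)) + 30873) = ((1/96)*101 - 16193)/(-89*(92 + 2*5*(-1 + 5)) + 30873) = (101/96 - 16193)/(-89*(92 + 2*5*4) + 30873) = -1554427/(96*(-89*(92 + 40) + 30873)) = -1554427/(96*(-89*132 + 30873)) = -1554427/(96*(-11748 + 30873)) = -1554427/96/19125 = -1554427/96*1/19125 = -1554427/1836000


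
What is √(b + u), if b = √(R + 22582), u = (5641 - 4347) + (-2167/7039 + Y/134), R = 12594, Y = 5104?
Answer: √(296213315679893 + 444837643538*√8794)/471613 ≈ 38.979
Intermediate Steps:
u = 628085561/471613 (u = (5641 - 4347) + (-2167/7039 + 5104/134) = 1294 + (-2167*1/7039 + 5104*(1/134)) = 1294 + (-2167/7039 + 2552/67) = 1294 + 17818339/471613 = 628085561/471613 ≈ 1331.8)
b = 2*√8794 (b = √(12594 + 22582) = √35176 = 2*√8794 ≈ 187.55)
√(b + u) = √(2*√8794 + 628085561/471613) = √(628085561/471613 + 2*√8794)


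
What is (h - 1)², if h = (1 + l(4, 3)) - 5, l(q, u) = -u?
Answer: 64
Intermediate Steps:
h = -7 (h = (1 - 1*3) - 5 = (1 - 3) - 5 = -2 - 5 = -7)
(h - 1)² = (-7 - 1)² = (-8)² = 64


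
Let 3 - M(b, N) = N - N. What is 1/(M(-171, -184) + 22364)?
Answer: 1/22367 ≈ 4.4709e-5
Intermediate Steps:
M(b, N) = 3 (M(b, N) = 3 - (N - N) = 3 - 1*0 = 3 + 0 = 3)
1/(M(-171, -184) + 22364) = 1/(3 + 22364) = 1/22367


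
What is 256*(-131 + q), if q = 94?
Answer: -9472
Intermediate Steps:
256*(-131 + q) = 256*(-131 + 94) = 256*(-37) = -9472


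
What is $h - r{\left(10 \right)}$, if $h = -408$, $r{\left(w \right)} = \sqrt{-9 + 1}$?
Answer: $-408 - 2 i \sqrt{2} \approx -408.0 - 2.8284 i$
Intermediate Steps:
$r{\left(w \right)} = 2 i \sqrt{2}$ ($r{\left(w \right)} = \sqrt{-8} = 2 i \sqrt{2}$)
$h - r{\left(10 \right)} = -408 - 2 i \sqrt{2}$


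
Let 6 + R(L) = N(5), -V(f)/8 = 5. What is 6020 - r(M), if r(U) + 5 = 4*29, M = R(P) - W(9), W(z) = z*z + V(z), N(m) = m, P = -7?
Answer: 5909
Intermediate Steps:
V(f) = -40 (V(f) = -8*5 = -40)
W(z) = -40 + z² (W(z) = z*z - 40 = z² - 40 = -40 + z²)
R(L) = -1 (R(L) = -6 + 5 = -1)
M = -42 (M = -1 - (-40 + 9²) = -1 - (-40 + 81) = -1 - 1*41 = -1 - 41 = -42)
r(U) = 111 (r(U) = -5 + 4*29 = -5 + 116 = 111)
6020 - r(M) = 6020 - 1*111 = 6020 - 111 = 5909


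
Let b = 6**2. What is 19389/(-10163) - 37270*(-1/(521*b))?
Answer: 7557463/95308614 ≈ 0.079295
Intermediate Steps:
b = 36
19389/(-10163) - 37270*(-1/(521*b)) = 19389/(-10163) - 37270/(36*(-521)) = 19389*(-1/10163) - 37270/(-18756) = -19389/10163 - 37270*(-1/18756) = -19389/10163 + 18635/9378 = 7557463/95308614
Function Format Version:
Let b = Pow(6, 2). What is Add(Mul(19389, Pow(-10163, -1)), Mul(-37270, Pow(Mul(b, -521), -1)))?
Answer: Rational(7557463, 95308614) ≈ 0.079295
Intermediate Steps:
b = 36
Add(Mul(19389, Pow(-10163, -1)), Mul(-37270, Pow(Mul(b, -521), -1))) = Add(Mul(19389, Pow(-10163, -1)), Mul(-37270, Pow(Mul(36, -521), -1))) = Add(Mul(19389, Rational(-1, 10163)), Mul(-37270, Pow(-18756, -1))) = Add(Rational(-19389, 10163), Mul(-37270, Rational(-1, 18756))) = Add(Rational(-19389, 10163), Rational(18635, 9378)) = Rational(7557463, 95308614)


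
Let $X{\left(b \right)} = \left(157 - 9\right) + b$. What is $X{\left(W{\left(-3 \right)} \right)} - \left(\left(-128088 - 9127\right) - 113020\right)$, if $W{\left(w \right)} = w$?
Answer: $250380$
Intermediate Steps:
$X{\left(b \right)} = 148 + b$
$X{\left(W{\left(-3 \right)} \right)} - \left(\left(-128088 - 9127\right) - 113020\right) = \left(148 - 3\right) - \left(\left(-128088 - 9127\right) - 113020\right) = 145 - \left(-137215 - 113020\right) = 145 - -250235 = 145 + 250235 = 250380$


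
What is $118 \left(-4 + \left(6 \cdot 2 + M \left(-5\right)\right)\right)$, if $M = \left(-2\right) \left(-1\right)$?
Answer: $-236$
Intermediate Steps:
$M = 2$
$118 \left(-4 + \left(6 \cdot 2 + M \left(-5\right)\right)\right) = 118 \left(-4 + \left(6 \cdot 2 + 2 \left(-5\right)\right)\right) = 118 \left(-4 + \left(12 - 10\right)\right) = 118 \left(-4 + 2\right) = 118 \left(-2\right) = -236$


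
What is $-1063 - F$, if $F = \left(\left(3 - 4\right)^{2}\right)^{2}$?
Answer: $-1064$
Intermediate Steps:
$F = 1$ ($F = \left(\left(-1\right)^{2}\right)^{2} = 1^{2} = 1$)
$-1063 - F = -1063 - 1 = -1064$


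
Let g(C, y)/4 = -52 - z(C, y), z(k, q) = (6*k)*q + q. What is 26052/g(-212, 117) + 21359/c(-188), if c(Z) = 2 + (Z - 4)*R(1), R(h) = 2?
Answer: -244048783/4368170 ≈ -55.870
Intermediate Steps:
z(k, q) = q + 6*k*q (z(k, q) = 6*k*q + q = q + 6*k*q)
c(Z) = -6 + 2*Z (c(Z) = 2 + (Z - 4)*2 = 2 + (-4 + Z)*2 = 2 + (-8 + 2*Z) = -6 + 2*Z)
g(C, y) = -208 - 4*y*(1 + 6*C) (g(C, y) = 4*(-52 - y*(1 + 6*C)) = -208 - 4*y*(1 + 6*C))
26052/g(-212, 117) + 21359/c(-188) = 26052/(-208 - 4*117*(1 + 6*(-212))) + 21359/(-6 + 2*(-188)) = 26052/(-208 - 4*117*(1 - 1272)) + 21359/(-6 - 376) = 26052/(-208 - 4*117*(-1271)) + 21359/(-382) = 26052/(-208 + 594828) + 21359*(-1/382) = 26052/594620 - 21359/382 = 26052*(1/594620) - 21359/382 = 501/11435 - 21359/382 = -244048783/4368170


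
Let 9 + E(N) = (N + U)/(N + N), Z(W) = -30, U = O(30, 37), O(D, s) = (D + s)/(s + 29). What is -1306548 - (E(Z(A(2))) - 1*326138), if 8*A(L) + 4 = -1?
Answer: -3882389873/3960 ≈ -9.8040e+5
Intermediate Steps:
A(L) = -5/8 (A(L) = -½ + (⅛)*(-1) = -½ - ⅛ = -5/8)
O(D, s) = (D + s)/(29 + s)
U = 67/66 (U = (30 + 37)/(29 + 37) = 67/66 ≈ 1.0152)
E(N) = -9 + (67/66 + N)/(2*N) (E(N) = -9 + (N + 67/66)/(N + N) = -9 + (67/66 + N)/((2*N)) = -9 + (67/66 + N)*(1/(2*N)) = -9 + (67/66 + N)/(2*N))
-1306548 - (E(Z(A(2))) - 1*326138) = -1306548 - ((1/132)*(67 - 1122*(-30))/(-30) - 1*326138) = -1306548 - ((1/132)*(-1/30)*(67 + 33660) - 326138) = -1306548 - ((1/132)*(-1/30)*33727 - 326138) = -1306548 - (-33727/3960 - 326138) = -1306548 - 1*(-1291540207/3960) = -1306548 + 1291540207/3960 = -3882389873/3960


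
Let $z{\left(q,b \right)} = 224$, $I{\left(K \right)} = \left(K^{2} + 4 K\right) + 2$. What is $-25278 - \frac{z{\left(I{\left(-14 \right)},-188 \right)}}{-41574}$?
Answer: $- \frac{525453674}{20787} \approx -25278.0$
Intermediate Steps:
$I{\left(K \right)} = 2 + K^{2} + 4 K$
$-25278 - \frac{z{\left(I{\left(-14 \right)},-188 \right)}}{-41574} = -25278 - \frac{224}{-41574} = -25278 - 224 \left(- \frac{1}{41574}\right) = -25278 - - \frac{112}{20787} = -25278 + \frac{112}{20787} = - \frac{525453674}{20787}$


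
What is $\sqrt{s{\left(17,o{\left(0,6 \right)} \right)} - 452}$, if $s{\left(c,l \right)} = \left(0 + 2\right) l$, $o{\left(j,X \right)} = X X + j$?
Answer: $2 i \sqrt{95} \approx 19.494 i$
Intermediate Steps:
$o{\left(j,X \right)} = j + X^{2}$ ($o{\left(j,X \right)} = X^{2} + j = j + X^{2}$)
$s{\left(c,l \right)} = 2 l$
$\sqrt{s{\left(17,o{\left(0,6 \right)} \right)} - 452} = \sqrt{2 \left(0 + 6^{2}\right) - 452} = \sqrt{2 \left(0 + 36\right) - 452} = \sqrt{2 \cdot 36 - 452} = \sqrt{72 - 452} = \sqrt{-380} = 2 i \sqrt{95}$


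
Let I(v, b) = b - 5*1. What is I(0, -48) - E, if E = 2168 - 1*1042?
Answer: -1179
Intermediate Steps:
I(v, b) = -5 + b (I(v, b) = b - 5 = -5 + b)
E = 1126 (E = 2168 - 1042 = 1126)
I(0, -48) - E = (-5 - 48) - 1*1126 = -53 - 1126 = -1179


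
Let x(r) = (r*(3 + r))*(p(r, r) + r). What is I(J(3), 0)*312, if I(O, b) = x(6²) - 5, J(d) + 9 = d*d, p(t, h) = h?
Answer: 31537896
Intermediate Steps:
x(r) = 2*r²*(3 + r) (x(r) = (r*(3 + r))*(r + r) = (r*(3 + r))*(2*r) = 2*r²*(3 + r))
J(d) = -9 + d² (J(d) = -9 + d*d = -9 + d²)
I(O, b) = 101083 (I(O, b) = 2*(6²)²*(3 + 6²) - 5 = 2*36²*(3 + 36) - 5 = 2*1296*39 - 5 = 101088 - 5 = 101083)
I(J(3), 0)*312 = 101083*312 = 31537896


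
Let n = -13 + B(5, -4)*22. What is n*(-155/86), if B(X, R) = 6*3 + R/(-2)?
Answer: -66185/86 ≈ -769.59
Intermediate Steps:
B(X, R) = 18 - R/2 (B(X, R) = 18 + R*(-½) = 18 - R/2)
n = 427 (n = -13 + (18 - ½*(-4))*22 = -13 + (18 + 2)*22 = -13 + 20*22 = -13 + 440 = 427)
n*(-155/86) = 427*(-155/86) = -66185/86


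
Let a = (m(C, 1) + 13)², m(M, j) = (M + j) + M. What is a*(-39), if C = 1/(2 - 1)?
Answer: -9984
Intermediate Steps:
C = 1 (C = 1/1 = 1)
m(M, j) = j + 2*M
a = 256 (a = ((1 + 2*1) + 13)² = ((1 + 2) + 13)² = (3 + 13)² = 16² = 256)
a*(-39) = 256*(-39) = -9984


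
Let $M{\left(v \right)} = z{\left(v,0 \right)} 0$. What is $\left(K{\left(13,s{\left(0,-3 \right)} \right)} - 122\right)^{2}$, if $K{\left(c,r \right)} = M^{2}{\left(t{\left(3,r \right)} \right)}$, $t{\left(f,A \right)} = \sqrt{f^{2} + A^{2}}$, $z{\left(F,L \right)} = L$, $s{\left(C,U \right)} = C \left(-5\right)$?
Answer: $14884$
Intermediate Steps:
$s{\left(C,U \right)} = - 5 C$
$t{\left(f,A \right)} = \sqrt{A^{2} + f^{2}}$
$M{\left(v \right)} = 0$ ($M{\left(v \right)} = 0 \cdot 0 = 0$)
$K{\left(c,r \right)} = 0$ ($K{\left(c,r \right)} = 0^{2} = 0$)
$\left(K{\left(13,s{\left(0,-3 \right)} \right)} - 122\right)^{2} = \left(0 - 122\right)^{2} = \left(-122\right)^{2} = 14884$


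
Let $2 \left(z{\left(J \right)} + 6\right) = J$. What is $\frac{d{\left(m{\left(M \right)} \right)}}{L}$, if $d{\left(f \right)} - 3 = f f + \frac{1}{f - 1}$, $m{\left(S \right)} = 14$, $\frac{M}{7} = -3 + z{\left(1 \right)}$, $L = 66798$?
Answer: $\frac{1294}{434187} \approx 0.0029803$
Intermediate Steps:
$z{\left(J \right)} = -6 + \frac{J}{2}$
$M = - \frac{119}{2}$ ($M = 7 \left(-3 + \left(-6 + \frac{1}{2} \cdot 1\right)\right) = 7 \left(-3 + \left(-6 + \frac{1}{2}\right)\right) = 7 \left(-3 - \frac{11}{2}\right) = 7 \left(- \frac{17}{2}\right) = - \frac{119}{2} \approx -59.5$)
$d{\left(f \right)} = 3 + f^{2} + \frac{1}{-1 + f}$ ($d{\left(f \right)} = 3 + \left(f f + \frac{1}{f - 1}\right) = 3 + \left(f^{2} + \frac{1}{-1 + f}\right) = 3 + f^{2} + \frac{1}{-1 + f}$)
$\frac{d{\left(m{\left(M \right)} \right)}}{L} = \frac{\frac{1}{-1 + 14} \left(-2 + 14^{3} - 14^{2} + 3 \cdot 14\right)}{66798} = \frac{-2 + 2744 - 196 + 42}{13} \cdot \frac{1}{66798} = \frac{1}{13} \cdot 2588 \cdot \frac{1}{66798} = \frac{2588}{13} \cdot \frac{1}{66798} = \frac{1294}{434187}$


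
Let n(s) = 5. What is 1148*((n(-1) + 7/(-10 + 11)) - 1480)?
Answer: -1685264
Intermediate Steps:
1148*((n(-1) + 7/(-10 + 11)) - 1480) = 1148*((5 + 7/(-10 + 11)) - 1480) = 1148*((5 + 7/1) - 1480) = 1148*((5 + 1*7) - 1480) = 1148*((5 + 7) - 1480) = 1148*(12 - 1480) = 1148*(-1468) = -1685264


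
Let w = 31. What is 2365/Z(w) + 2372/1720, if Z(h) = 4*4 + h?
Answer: 1044821/20210 ≈ 51.698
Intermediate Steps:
Z(h) = 16 + h
2365/Z(w) + 2372/1720 = 2365/(16 + 31) + 2372/1720 = 2365/47 + 2372*(1/1720) = 2365*(1/47) + 593/430 = 2365/47 + 593/430 = 1044821/20210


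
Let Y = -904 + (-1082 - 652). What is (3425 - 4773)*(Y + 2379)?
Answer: 349132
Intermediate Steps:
Y = -2638 (Y = -904 - 1734 = -2638)
(3425 - 4773)*(Y + 2379) = (3425 - 4773)*(-2638 + 2379) = -1348*(-259) = 349132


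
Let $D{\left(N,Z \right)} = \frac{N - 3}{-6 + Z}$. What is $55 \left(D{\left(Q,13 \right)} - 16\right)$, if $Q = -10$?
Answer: $- \frac{6875}{7} \approx -982.14$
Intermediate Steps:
$D{\left(N,Z \right)} = \frac{-3 + N}{-6 + Z}$
$55 \left(D{\left(Q,13 \right)} - 16\right) = 55 \left(\frac{-3 - 10}{-6 + 13} - 16\right) = 55 \left(\frac{1}{7} \left(-13\right) - 16\right) = 55 \left(- \frac{13}{7} - 16\right) = 55 \left(- \frac{125}{7}\right) = - \frac{6875}{7}$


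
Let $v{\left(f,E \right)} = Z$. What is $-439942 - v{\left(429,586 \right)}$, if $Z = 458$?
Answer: $-440400$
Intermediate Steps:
$v{\left(f,E \right)} = 458$
$-439942 - v{\left(429,586 \right)} = -439942 - 458 = -440400$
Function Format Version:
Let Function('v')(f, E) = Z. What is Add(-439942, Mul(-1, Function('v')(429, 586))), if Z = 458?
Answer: -440400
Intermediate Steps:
Function('v')(f, E) = 458
Add(-439942, Mul(-1, Function('v')(429, 586))) = Add(-439942, Mul(-1, 458)) = Add(-439942, -458) = -440400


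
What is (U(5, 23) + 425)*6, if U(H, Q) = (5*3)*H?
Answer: 3000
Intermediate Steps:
U(H, Q) = 15*H
(U(5, 23) + 425)*6 = (15*5 + 425)*6 = (75 + 425)*6 = 500*6 = 3000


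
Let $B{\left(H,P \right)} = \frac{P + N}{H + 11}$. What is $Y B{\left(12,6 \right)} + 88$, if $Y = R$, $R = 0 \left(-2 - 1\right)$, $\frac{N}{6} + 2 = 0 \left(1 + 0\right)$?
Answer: $88$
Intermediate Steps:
$N = -12$ ($N = -12 + 6 \cdot 0 \left(1 + 0\right) = -12 + 6 \cdot 0 \cdot 1 = -12 + 6 \cdot 0 = -12 + 0 = -12$)
$R = 0$ ($R = 0 \left(-3\right) = 0$)
$B{\left(H,P \right)} = \frac{-12 + P}{11 + H}$ ($B{\left(H,P \right)} = \frac{P - 12}{H + 11} = \frac{-12 + P}{11 + H}$)
$Y = 0$
$Y B{\left(12,6 \right)} + 88 = 0 \frac{-12 + 6}{11 + 12} + 88 = 0 \cdot \frac{1}{23} \left(-6\right) + 88 = 0 \left(- \frac{6}{23}\right) + 88 = 0 + 88 = 88$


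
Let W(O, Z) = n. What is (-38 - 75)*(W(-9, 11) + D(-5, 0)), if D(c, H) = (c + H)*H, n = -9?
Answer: 1017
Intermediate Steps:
W(O, Z) = -9
D(c, H) = H*(H + c) (D(c, H) = (H + c)*H = H*(H + c))
(-38 - 75)*(W(-9, 11) + D(-5, 0)) = (-38 - 75)*(-9 + 0*(0 - 5)) = -113*(-9 + 0*(-5)) = -113*(-9 + 0) = -113*(-9) = 1017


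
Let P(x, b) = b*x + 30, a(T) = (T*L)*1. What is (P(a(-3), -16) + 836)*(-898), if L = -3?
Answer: -648356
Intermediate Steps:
a(T) = -3*T (a(T) = (T*(-3))*1 = -3*T*1 = -3*T)
P(x, b) = 30 + b*x
(P(a(-3), -16) + 836)*(-898) = ((30 - (-48)*(-3)) + 836)*(-898) = ((30 - 16*9) + 836)*(-898) = ((30 - 144) + 836)*(-898) = (-114 + 836)*(-898) = 722*(-898) = -648356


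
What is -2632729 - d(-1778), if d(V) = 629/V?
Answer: -4680991533/1778 ≈ -2.6327e+6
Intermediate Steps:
-2632729 - d(-1778) = -2632729 - 629/(-1778) = -2632729 - 629*(-1)/1778 = -2632729 - 1*(-629/1778) = -2632729 + 629/1778 = -4680991533/1778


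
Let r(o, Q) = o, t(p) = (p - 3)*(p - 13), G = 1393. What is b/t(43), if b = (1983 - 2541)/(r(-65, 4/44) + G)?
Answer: -93/265600 ≈ -0.00035015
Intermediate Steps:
t(p) = (-13 + p)*(-3 + p) (t(p) = (-3 + p)*(-13 + p) = (-13 + p)*(-3 + p))
b = -279/664 (b = (1983 - 2541)/(-65 + 1393) = -558/1328 = -558*1/1328 = -279/664 ≈ -0.42018)
b/t(43) = -279/(664*(39 + 43² - 16*43)) = -279/(664*(39 + 1849 - 688)) = -279/664/1200 = -279/664*1/1200 = -93/265600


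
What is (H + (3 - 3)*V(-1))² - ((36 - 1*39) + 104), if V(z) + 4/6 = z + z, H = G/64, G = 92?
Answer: -25327/256 ≈ -98.934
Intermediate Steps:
H = 23/16 (H = 92/64 = 92*(1/64) = 23/16 ≈ 1.4375)
V(z) = -⅔ + 2*z (V(z) = -⅔ + (z + z) = -⅔ + 2*z)
(H + (3 - 3)*V(-1))² - ((36 - 1*39) + 104) = (23/16 + (3 - 3)*(-⅔ + 2*(-1)))² - ((36 - 1*39) + 104) = (23/16 + 0*(-⅔ - 2))² - ((36 - 39) + 104) = (23/16 + 0*(-8/3))² - (-3 + 104) = (23/16 + 0)² - 101 = (23/16)² - 1*101 = 529/256 - 101 = -25327/256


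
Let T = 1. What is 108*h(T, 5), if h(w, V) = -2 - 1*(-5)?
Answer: 324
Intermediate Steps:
h(w, V) = 3 (h(w, V) = -2 + 5 = 3)
108*h(T, 5) = 108*3 = 324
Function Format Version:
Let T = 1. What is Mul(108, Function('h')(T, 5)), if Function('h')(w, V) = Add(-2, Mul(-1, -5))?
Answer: 324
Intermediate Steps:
Function('h')(w, V) = 3 (Function('h')(w, V) = Add(-2, 5) = 3)
Mul(108, Function('h')(T, 5)) = Mul(108, 3) = 324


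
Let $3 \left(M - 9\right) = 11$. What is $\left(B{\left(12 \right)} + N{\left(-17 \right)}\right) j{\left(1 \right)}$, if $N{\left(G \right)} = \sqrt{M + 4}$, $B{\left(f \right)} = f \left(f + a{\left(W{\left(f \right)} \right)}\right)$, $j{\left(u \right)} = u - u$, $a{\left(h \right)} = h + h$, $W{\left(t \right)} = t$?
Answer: $0$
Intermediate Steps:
$M = \frac{38}{3}$ ($M = 9 + \frac{1}{3} \cdot 11 = 9 + \frac{11}{3} = \frac{38}{3} \approx 12.667$)
$a{\left(h \right)} = 2 h$
$j{\left(u \right)} = 0$
$B{\left(f \right)} = 3 f^{2}$ ($B{\left(f \right)} = f \left(f + 2 f\right) = f 3 f = 3 f^{2}$)
$N{\left(G \right)} = \frac{5 \sqrt{6}}{3}$ ($N{\left(G \right)} = \sqrt{\frac{38}{3} + 4} = \sqrt{\frac{50}{3}} = \frac{5 \sqrt{6}}{3}$)
$\left(B{\left(12 \right)} + N{\left(-17 \right)}\right) j{\left(1 \right)} = \left(3 \cdot 12^{2} + \frac{5 \sqrt{6}}{3}\right) 0 = \left(3 \cdot 144 + \frac{5 \sqrt{6}}{3}\right) 0 = \left(432 + \frac{5 \sqrt{6}}{3}\right) 0 = 0$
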